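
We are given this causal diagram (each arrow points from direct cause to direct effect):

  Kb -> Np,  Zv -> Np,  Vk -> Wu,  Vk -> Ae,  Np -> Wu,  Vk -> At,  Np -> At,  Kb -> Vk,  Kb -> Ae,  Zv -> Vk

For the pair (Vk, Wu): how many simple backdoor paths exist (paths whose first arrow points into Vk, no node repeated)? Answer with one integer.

2

A backdoor path from Vk to Wu is any simple undirected path whose first edge points into Vk (i.e. leaves Vk via a parent).
Parents of Vk: {Kb, Zv}.
Enumerating:
  P1: Vk <- Kb -> Np -> Wu
  P2: Vk <- Zv -> Np -> Wu
That exhausts the simple backdoor paths. Count: 2.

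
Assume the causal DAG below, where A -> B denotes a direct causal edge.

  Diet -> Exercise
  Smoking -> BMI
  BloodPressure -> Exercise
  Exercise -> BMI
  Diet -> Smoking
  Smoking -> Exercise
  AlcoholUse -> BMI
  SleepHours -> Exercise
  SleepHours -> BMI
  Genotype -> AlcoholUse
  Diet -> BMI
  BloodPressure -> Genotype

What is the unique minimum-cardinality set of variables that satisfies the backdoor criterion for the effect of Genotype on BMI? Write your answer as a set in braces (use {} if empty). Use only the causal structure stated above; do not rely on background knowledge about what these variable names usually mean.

{BloodPressure}

Variables eligible for adjustment (non-descendants of Genotype, excluding Genotype and BMI): {BloodPressure, Diet, Exercise, SleepHours, Smoking}.
Backdoor paths from Genotype to BMI:
  P1: Genotype <- BloodPressure -> Exercise <- Diet -> Smoking -> BMI
  P2: Genotype <- BloodPressure -> Exercise <- Diet -> BMI
  P3: Genotype <- BloodPressure -> Exercise <- SleepHours -> BMI
  P4: Genotype <- BloodPressure -> Exercise <- Smoking <- Diet -> BMI
  P5: Genotype <- BloodPressure -> Exercise <- Smoking -> BMI
  P6: Genotype <- BloodPressure -> Exercise -> BMI
The empty set is not sufficient: P6 (Genotype <- BloodPressure -> Exercise -> BMI) has no collider blocking it and no conditioned non-collider, so it is open.
Try {BloodPressure}:
  P1: blocked at fork node BloodPressure ∈ conditioning set.
  P2: blocked at fork node BloodPressure ∈ conditioning set.
  P3: blocked at fork node BloodPressure ∈ conditioning set.
  P4: blocked at fork node BloodPressure ∈ conditioning set.
  P5: blocked at fork node BloodPressure ∈ conditioning set.
  P6: blocked at fork node BloodPressure ∈ conditioning set.
{BloodPressure} contains no descendant of Genotype and blocks every backdoor path.
No other singleton works — e.g. {Diet} leaves P6 open — so {BloodPressure} is the unique smallest valid adjustment set.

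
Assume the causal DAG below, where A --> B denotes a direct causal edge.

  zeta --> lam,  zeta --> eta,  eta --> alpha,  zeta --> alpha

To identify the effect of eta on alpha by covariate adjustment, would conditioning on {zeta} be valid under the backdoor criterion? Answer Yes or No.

Backdoor paths from eta to alpha (paths whose first edge points into eta):
  P1: eta <- zeta -> alpha
Condition 1 (no descendant of eta in the set): holds — descendants of eta are {alpha}; none are in {zeta}.
Condition 2 (every backdoor path blocked by {zeta}):
  P1: blocked at fork node zeta ∈ conditioning set.
{zeta} satisfies the backdoor criterion.

Yes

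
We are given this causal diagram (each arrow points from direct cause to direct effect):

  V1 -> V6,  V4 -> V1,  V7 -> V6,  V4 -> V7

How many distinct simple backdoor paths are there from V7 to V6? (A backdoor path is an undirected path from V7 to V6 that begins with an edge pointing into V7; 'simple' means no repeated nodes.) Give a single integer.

1

A backdoor path from V7 to V6 is any simple undirected path whose first edge points into V7 (i.e. leaves V7 via a parent).
Parents of V7: {V4}.
Enumerating:
  P1: V7 <- V4 -> V1 -> V6
That exhausts the simple backdoor paths. Count: 1.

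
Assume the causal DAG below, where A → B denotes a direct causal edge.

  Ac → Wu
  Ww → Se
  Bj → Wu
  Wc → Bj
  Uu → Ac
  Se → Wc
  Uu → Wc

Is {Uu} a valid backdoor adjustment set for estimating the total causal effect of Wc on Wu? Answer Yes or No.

Yes

Backdoor paths from Wc to Wu (paths whose first edge points into Wc):
  P1: Wc <- Uu -> Ac -> Wu
Condition 1 (no descendant of Wc in the set): holds — descendants of Wc are {Bj, Wu}; none are in {Uu}.
Condition 2 (every backdoor path blocked by {Uu}):
  P1: blocked at fork node Uu ∈ conditioning set.
{Uu} satisfies the backdoor criterion.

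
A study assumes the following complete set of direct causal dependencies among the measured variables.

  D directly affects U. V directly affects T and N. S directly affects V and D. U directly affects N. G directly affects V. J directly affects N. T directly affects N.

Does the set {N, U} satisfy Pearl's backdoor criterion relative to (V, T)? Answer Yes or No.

Backdoor paths from V to T (paths whose first edge points into V):
  P1: V <- S -> D -> U -> N <- T
Condition 1 (no descendant of V in the set): FAILS — N is a descendant of V.
Condition 2 (every backdoor path blocked by {N, U}):
  P1: blocked at chain node U ∈ conditioning set.
{N, U} does not satisfy the backdoor criterion.

No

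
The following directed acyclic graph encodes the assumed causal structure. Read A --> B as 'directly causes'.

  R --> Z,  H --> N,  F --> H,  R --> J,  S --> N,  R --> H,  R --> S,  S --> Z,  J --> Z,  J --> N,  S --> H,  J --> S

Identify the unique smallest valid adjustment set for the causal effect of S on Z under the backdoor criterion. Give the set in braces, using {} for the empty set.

Variables eligible for adjustment (non-descendants of S, excluding S and Z): {F, J, R}.
Backdoor paths from S to Z:
  P1: S <- R -> J -> Z
  P2: S <- R -> H -> N <- J -> Z
  P3: S <- R -> Z
  P4: S <- J <- R -> Z
  P5: S <- J -> Z
  P6: S <- J -> N <- H <- R -> Z
The empty set is not sufficient: P1 (S <- R -> J -> Z) has no collider blocking it and no conditioned non-collider, so it is open.
Try {J, R}:
  P1: blocked at fork node R ∈ conditioning set.
  P2: blocked at fork node R ∈ conditioning set.
  P3: blocked at fork node R ∈ conditioning set.
  P4: blocked at chain node J ∈ conditioning set.
  P5: blocked at fork node J ∈ conditioning set.
  P6: blocked at fork node J ∈ conditioning set.
{J, R} contains no descendant of S and blocks every backdoor path.
Every element of {J, R} is needed (dropping J leaves P5 open; dropping R leaves P3 open), so no proper subset is valid.
Among all size-2 subsets of the eligible variables, only {J, R} blocks every backdoor path, so it is the unique smallest valid adjustment set.

{J, R}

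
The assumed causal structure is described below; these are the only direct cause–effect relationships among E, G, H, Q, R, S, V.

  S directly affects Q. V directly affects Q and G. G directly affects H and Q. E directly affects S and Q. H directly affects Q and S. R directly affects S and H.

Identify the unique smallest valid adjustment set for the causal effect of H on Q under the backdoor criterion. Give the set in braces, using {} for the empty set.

{G, R}

Variables eligible for adjustment (non-descendants of H, excluding H and Q): {E, G, R, V}.
Backdoor paths from H to Q:
  P1: H <- G <- V -> Q
  P2: H <- G -> Q
  P3: H <- R -> S <- E -> Q
  P4: H <- R -> S -> Q
The empty set is not sufficient: P1 (H <- G <- V -> Q) has no collider blocking it and no conditioned non-collider, so it is open.
Try {G, R}:
  P1: blocked at chain node G ∈ conditioning set.
  P2: blocked at fork node G ∈ conditioning set.
  P3: blocked at fork node R ∈ conditioning set.
  P4: blocked at fork node R ∈ conditioning set.
{G, R} contains no descendant of H and blocks every backdoor path.
Every element of {G, R} is needed (dropping G leaves P1 open; dropping R leaves P4 open), so no proper subset is valid.
Among all size-2 subsets of the eligible variables, only {G, R} blocks every backdoor path, so it is the unique smallest valid adjustment set.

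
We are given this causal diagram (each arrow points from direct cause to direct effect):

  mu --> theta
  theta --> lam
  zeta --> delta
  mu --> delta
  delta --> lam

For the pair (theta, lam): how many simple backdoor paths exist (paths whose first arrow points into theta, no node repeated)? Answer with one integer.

1

A backdoor path from theta to lam is any simple undirected path whose first edge points into theta (i.e. leaves theta via a parent).
Parents of theta: {mu}.
Enumerating:
  P1: theta <- mu -> delta -> lam
That exhausts the simple backdoor paths. Count: 1.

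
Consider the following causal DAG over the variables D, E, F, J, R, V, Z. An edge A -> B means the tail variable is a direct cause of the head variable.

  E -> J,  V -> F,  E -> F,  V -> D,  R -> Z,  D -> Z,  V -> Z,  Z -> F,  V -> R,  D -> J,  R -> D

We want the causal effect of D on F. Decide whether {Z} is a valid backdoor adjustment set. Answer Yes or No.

Backdoor paths from D to F (paths whose first edge points into D):
  P1: D <- V -> R -> Z -> F
  P2: D <- V -> Z -> F
  P3: D <- V -> F
  P4: D <- R <- V -> Z -> F
  P5: D <- R <- V -> F
  P6: D <- R -> Z <- V -> F
  P7: D <- R -> Z -> F
Condition 1 (no descendant of D in the set): FAILS — Z is a descendant of D.
Condition 2 (every backdoor path blocked by {Z}):
  P1: blocked at chain node Z ∈ conditioning set.
  P2: blocked at chain node Z ∈ conditioning set.
  P3: open — no interior node is in the conditioning set.
  P4: blocked at chain node Z ∈ conditioning set.
  P5: open — no interior node is in the conditioning set.
  P6: open — collider(s) Z are conditioned on (or have a conditioned descendant) and no non-collider on the path is in the set.
  P7: blocked at chain node Z ∈ conditioning set.
{Z} does not satisfy the backdoor criterion.

No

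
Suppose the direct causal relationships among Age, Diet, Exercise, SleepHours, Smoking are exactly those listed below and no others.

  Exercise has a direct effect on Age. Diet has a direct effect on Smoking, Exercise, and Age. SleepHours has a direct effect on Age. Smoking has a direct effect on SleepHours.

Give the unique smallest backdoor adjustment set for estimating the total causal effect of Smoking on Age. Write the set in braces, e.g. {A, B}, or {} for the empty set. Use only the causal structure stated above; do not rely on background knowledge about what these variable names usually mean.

{Diet}

Variables eligible for adjustment (non-descendants of Smoking, excluding Smoking and Age): {Diet, Exercise}.
Backdoor paths from Smoking to Age:
  P1: Smoking <- Diet -> Exercise -> Age
  P2: Smoking <- Diet -> Age
The empty set is not sufficient: P1 (Smoking <- Diet -> Exercise -> Age) has no collider blocking it and no conditioned non-collider, so it is open.
Try {Diet}:
  P1: blocked at fork node Diet ∈ conditioning set.
  P2: blocked at fork node Diet ∈ conditioning set.
{Diet} contains no descendant of Smoking and blocks every backdoor path.
No other singleton works — e.g. {Exercise} leaves P2 open — so {Diet} is the unique smallest valid adjustment set.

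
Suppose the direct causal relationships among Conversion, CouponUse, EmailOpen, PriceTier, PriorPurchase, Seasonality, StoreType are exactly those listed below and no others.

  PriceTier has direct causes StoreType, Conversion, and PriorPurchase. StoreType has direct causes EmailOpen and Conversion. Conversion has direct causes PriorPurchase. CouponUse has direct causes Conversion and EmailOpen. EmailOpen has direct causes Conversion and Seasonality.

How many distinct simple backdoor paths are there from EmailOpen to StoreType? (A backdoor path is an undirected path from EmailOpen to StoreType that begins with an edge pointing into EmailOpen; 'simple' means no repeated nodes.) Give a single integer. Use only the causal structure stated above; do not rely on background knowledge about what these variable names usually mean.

3

A backdoor path from EmailOpen to StoreType is any simple undirected path whose first edge points into EmailOpen (i.e. leaves EmailOpen via a parent).
Parents of EmailOpen: {Conversion, Seasonality}.
Enumerating:
  P1: EmailOpen <- Conversion <- PriorPurchase -> PriceTier <- StoreType
  P2: EmailOpen <- Conversion -> StoreType
  P3: EmailOpen <- Conversion -> PriceTier <- StoreType
That exhausts the simple backdoor paths. Count: 3.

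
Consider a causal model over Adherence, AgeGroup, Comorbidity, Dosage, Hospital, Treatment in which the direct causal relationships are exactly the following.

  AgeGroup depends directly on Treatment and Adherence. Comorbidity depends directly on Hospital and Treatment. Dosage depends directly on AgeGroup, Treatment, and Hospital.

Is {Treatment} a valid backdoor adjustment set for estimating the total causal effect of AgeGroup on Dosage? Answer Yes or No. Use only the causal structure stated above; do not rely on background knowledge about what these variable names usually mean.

Backdoor paths from AgeGroup to Dosage (paths whose first edge points into AgeGroup):
  P1: AgeGroup <- Treatment -> Comorbidity <- Hospital -> Dosage
  P2: AgeGroup <- Treatment -> Dosage
Condition 1 (no descendant of AgeGroup in the set): holds — descendants of AgeGroup are {Dosage}; none are in {Treatment}.
Condition 2 (every backdoor path blocked by {Treatment}):
  P1: blocked at fork node Treatment ∈ conditioning set.
  P2: blocked at fork node Treatment ∈ conditioning set.
{Treatment} satisfies the backdoor criterion.

Yes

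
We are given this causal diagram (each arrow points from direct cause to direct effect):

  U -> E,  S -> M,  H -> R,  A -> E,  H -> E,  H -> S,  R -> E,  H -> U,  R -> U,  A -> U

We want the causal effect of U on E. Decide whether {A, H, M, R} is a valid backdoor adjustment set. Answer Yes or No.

Backdoor paths from U to E (paths whose first edge points into U):
  P1: U <- A -> E
  P2: U <- H -> R -> E
  P3: U <- H -> E
  P4: U <- R <- H -> E
  P5: U <- R -> E
Condition 1 (no descendant of U in the set): holds — descendants of U are {E}; none are in {A, H, M, R}.
Condition 2 (every backdoor path blocked by {A, H, M, R}):
  P1: blocked at fork node A ∈ conditioning set.
  P2: blocked at fork node H ∈ conditioning set.
  P3: blocked at fork node H ∈ conditioning set.
  P4: blocked at chain node R ∈ conditioning set.
  P5: blocked at fork node R ∈ conditioning set.
{A, H, M, R} satisfies the backdoor criterion.

Yes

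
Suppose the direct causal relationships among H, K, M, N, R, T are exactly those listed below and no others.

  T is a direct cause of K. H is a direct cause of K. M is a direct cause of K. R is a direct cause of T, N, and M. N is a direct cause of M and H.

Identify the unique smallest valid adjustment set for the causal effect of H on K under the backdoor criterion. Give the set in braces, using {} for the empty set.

Variables eligible for adjustment (non-descendants of H, excluding H and K): {M, N, R, T}.
Backdoor paths from H to K:
  P1: H <- N <- R -> T -> K
  P2: H <- N <- R -> M -> K
  P3: H <- N -> M <- R -> T -> K
  P4: H <- N -> M -> K
The empty set is not sufficient: P1 (H <- N <- R -> T -> K) has no collider blocking it and no conditioned non-collider, so it is open.
Try {N}:
  P1: blocked at chain node N ∈ conditioning set.
  P2: blocked at chain node N ∈ conditioning set.
  P3: blocked at fork node N ∈ conditioning set.
  P4: blocked at fork node N ∈ conditioning set.
{N} contains no descendant of H and blocks every backdoor path.
No other singleton works — e.g. {R} leaves P4 open — so {N} is the unique smallest valid adjustment set.

{N}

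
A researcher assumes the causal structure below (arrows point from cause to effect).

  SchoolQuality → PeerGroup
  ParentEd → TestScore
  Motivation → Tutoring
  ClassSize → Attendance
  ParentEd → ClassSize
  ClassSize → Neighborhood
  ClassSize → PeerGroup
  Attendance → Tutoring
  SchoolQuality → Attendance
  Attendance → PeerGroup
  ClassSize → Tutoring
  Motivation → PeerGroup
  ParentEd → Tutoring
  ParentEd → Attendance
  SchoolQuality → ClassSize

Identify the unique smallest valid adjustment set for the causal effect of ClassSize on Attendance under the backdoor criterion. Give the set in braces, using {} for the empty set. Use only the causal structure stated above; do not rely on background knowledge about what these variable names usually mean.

Variables eligible for adjustment (non-descendants of ClassSize, excluding ClassSize and Attendance): {Motivation, ParentEd, SchoolQuality, TestScore}.
Backdoor paths from ClassSize to Attendance:
  P1: ClassSize <- ParentEd -> Attendance
  P2: ClassSize <- ParentEd -> Tutoring <- Motivation -> PeerGroup <- SchoolQuality -> Attendance
  P3: ClassSize <- ParentEd -> Tutoring <- Motivation -> PeerGroup <- Attendance
  P4: ClassSize <- ParentEd -> Tutoring <- Attendance
  P5: ClassSize <- SchoolQuality -> Attendance
  P6: ClassSize <- SchoolQuality -> PeerGroup <- Motivation -> Tutoring <- ParentEd -> Attendance
  P7: ClassSize <- SchoolQuality -> PeerGroup <- Motivation -> Tutoring <- Attendance
  P8: ClassSize <- SchoolQuality -> PeerGroup <- Attendance
The empty set is not sufficient: P1 (ClassSize <- ParentEd -> Attendance) has no collider blocking it and no conditioned non-collider, so it is open.
Try {ParentEd, SchoolQuality}:
  P1: blocked at fork node ParentEd ∈ conditioning set.
  P2: blocked at fork node ParentEd ∈ conditioning set.
  P3: blocked at fork node ParentEd ∈ conditioning set.
  P4: blocked at fork node ParentEd ∈ conditioning set.
  P5: blocked at fork node SchoolQuality ∈ conditioning set.
  P6: blocked at fork node SchoolQuality ∈ conditioning set.
  P7: blocked at fork node SchoolQuality ∈ conditioning set.
  P8: blocked at fork node SchoolQuality ∈ conditioning set.
{ParentEd, SchoolQuality} contains no descendant of ClassSize and blocks every backdoor path.
Every element of {ParentEd, SchoolQuality} is needed (dropping ParentEd leaves P1 open; dropping SchoolQuality leaves P5 open), so no proper subset is valid.
Among all size-2 subsets of the eligible variables, only {ParentEd, SchoolQuality} blocks every backdoor path, so it is the unique smallest valid adjustment set.

{ParentEd, SchoolQuality}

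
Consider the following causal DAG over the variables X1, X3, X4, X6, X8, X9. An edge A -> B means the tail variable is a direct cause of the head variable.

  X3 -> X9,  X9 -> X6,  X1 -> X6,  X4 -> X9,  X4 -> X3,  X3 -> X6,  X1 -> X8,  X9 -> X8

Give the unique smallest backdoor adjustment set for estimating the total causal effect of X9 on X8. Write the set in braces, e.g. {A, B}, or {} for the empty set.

Variables eligible for adjustment (non-descendants of X9, excluding X9 and X8): {X1, X3, X4}.
Backdoor paths from X9 to X8:
  P1: X9 <- X4 -> X3 -> X6 <- X1 -> X8
  P2: X9 <- X3 -> X6 <- X1 -> X8
Each backdoor path contains an unconditioned collider, so every path is already blocked with the empty conditioning set:
  P1: blocked at collider X6 (neither it nor any descendant is in the conditioning set).
  P2: blocked at collider X6 (neither it nor any descendant is in the conditioning set).
The empty set is therefore the unique smallest valid set.

{}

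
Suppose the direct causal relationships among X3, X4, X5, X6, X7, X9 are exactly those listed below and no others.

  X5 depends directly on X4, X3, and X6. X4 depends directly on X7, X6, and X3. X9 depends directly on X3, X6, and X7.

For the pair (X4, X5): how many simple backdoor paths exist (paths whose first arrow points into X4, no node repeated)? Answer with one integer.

6

A backdoor path from X4 to X5 is any simple undirected path whose first edge points into X4 (i.e. leaves X4 via a parent).
Parents of X4: {X3, X6, X7}.
Enumerating:
  P1: X4 <- X6 -> X9 <- X3 -> X5
  P2: X4 <- X6 -> X5
  P3: X4 <- X3 -> X9 <- X6 -> X5
  P4: X4 <- X3 -> X5
  P5: X4 <- X7 -> X9 <- X6 -> X5
  P6: X4 <- X7 -> X9 <- X3 -> X5
That exhausts the simple backdoor paths. Count: 6.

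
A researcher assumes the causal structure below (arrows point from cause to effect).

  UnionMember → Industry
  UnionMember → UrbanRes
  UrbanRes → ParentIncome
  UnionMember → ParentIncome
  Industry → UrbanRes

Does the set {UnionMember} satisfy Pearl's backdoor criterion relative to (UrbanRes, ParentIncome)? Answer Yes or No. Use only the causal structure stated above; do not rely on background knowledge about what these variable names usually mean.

Yes

Backdoor paths from UrbanRes to ParentIncome (paths whose first edge points into UrbanRes):
  P1: UrbanRes <- UnionMember -> ParentIncome
  P2: UrbanRes <- Industry <- UnionMember -> ParentIncome
Condition 1 (no descendant of UrbanRes in the set): holds — descendants of UrbanRes are {ParentIncome}; none are in {UnionMember}.
Condition 2 (every backdoor path blocked by {UnionMember}):
  P1: blocked at fork node UnionMember ∈ conditioning set.
  P2: blocked at fork node UnionMember ∈ conditioning set.
{UnionMember} satisfies the backdoor criterion.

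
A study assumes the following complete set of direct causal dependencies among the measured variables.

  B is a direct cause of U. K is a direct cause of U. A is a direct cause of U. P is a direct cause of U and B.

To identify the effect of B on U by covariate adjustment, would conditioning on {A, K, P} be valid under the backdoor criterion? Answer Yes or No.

Yes

Backdoor paths from B to U (paths whose first edge points into B):
  P1: B <- P -> U
Condition 1 (no descendant of B in the set): holds — descendants of B are {U}; none are in {A, K, P}.
Condition 2 (every backdoor path blocked by {A, K, P}):
  P1: blocked at fork node P ∈ conditioning set.
{A, K, P} satisfies the backdoor criterion.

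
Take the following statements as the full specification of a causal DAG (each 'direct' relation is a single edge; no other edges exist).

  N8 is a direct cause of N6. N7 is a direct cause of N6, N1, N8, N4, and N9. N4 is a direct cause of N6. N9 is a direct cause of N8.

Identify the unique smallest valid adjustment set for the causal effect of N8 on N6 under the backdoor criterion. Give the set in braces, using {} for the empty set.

Variables eligible for adjustment (non-descendants of N8, excluding N8 and N6): {N1, N4, N7, N9}.
Backdoor paths from N8 to N6:
  P1: N8 <- N7 -> N4 -> N6
  P2: N8 <- N7 -> N6
  P3: N8 <- N9 <- N7 -> N4 -> N6
  P4: N8 <- N9 <- N7 -> N6
The empty set is not sufficient: P1 (N8 <- N7 -> N4 -> N6) has no collider blocking it and no conditioned non-collider, so it is open.
Try {N7}:
  P1: blocked at fork node N7 ∈ conditioning set.
  P2: blocked at fork node N7 ∈ conditioning set.
  P3: blocked at fork node N7 ∈ conditioning set.
  P4: blocked at fork node N7 ∈ conditioning set.
{N7} contains no descendant of N8 and blocks every backdoor path.
No other singleton works — e.g. {N4} leaves P2 open — so {N7} is the unique smallest valid adjustment set.

{N7}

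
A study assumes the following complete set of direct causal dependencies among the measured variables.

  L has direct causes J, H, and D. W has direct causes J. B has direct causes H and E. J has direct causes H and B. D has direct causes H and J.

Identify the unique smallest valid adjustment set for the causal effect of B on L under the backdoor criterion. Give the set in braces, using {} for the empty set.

Variables eligible for adjustment (non-descendants of B, excluding B and L): {E, H}.
Backdoor paths from B to L:
  P1: B <- H -> J -> D -> L
  P2: B <- H -> J -> L
  P3: B <- H -> D <- J -> L
  P4: B <- H -> D -> L
  P5: B <- H -> L
The empty set is not sufficient: P1 (B <- H -> J -> D -> L) has no collider blocking it and no conditioned non-collider, so it is open.
Try {H}:
  P1: blocked at fork node H ∈ conditioning set.
  P2: blocked at fork node H ∈ conditioning set.
  P3: blocked at fork node H ∈ conditioning set.
  P4: blocked at fork node H ∈ conditioning set.
  P5: blocked at fork node H ∈ conditioning set.
{H} contains no descendant of B and blocks every backdoor path.
No other singleton works — e.g. {E} leaves P1 open — so {H} is the unique smallest valid adjustment set.

{H}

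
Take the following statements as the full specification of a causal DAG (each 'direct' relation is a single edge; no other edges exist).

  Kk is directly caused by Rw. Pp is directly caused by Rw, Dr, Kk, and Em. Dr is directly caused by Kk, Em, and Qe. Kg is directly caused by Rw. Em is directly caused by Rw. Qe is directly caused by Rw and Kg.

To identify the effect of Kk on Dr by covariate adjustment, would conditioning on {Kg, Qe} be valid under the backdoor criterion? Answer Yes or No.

No

Backdoor paths from Kk to Dr (paths whose first edge points into Kk):
  P1: Kk <- Rw -> Em -> Dr
  P2: Kk <- Rw -> Em -> Pp <- Dr
  P3: Kk <- Rw -> Kg -> Qe -> Dr
  P4: Kk <- Rw -> Qe -> Dr
  P5: Kk <- Rw -> Pp <- Em -> Dr
  P6: Kk <- Rw -> Pp <- Dr
Condition 1 (no descendant of Kk in the set): holds — descendants of Kk are {Dr, Pp}; none are in {Kg, Qe}.
Condition 2 (every backdoor path blocked by {Kg, Qe}):
  P1: open — no interior node is in the conditioning set.
  P2: blocked at collider Pp (neither it nor any descendant is in the conditioning set).
  P3: blocked at chain node Kg ∈ conditioning set.
  P4: blocked at chain node Qe ∈ conditioning set.
  P5: blocked at collider Pp (neither it nor any descendant is in the conditioning set).
  P6: blocked at collider Pp (neither it nor any descendant is in the conditioning set).
{Kg, Qe} does not satisfy the backdoor criterion.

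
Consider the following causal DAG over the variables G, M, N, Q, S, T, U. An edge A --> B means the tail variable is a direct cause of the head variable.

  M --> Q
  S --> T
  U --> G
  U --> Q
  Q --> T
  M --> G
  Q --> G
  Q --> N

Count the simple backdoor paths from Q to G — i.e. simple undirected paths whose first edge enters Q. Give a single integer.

2

A backdoor path from Q to G is any simple undirected path whose first edge points into Q (i.e. leaves Q via a parent).
Parents of Q: {M, U}.
Enumerating:
  P1: Q <- M -> G
  P2: Q <- U -> G
That exhausts the simple backdoor paths. Count: 2.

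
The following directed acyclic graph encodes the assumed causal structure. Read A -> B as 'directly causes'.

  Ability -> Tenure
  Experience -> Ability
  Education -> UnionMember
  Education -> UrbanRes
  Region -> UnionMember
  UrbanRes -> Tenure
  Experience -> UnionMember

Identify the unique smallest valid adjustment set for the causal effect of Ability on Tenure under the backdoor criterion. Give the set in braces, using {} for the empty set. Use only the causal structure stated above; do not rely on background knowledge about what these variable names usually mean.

Variables eligible for adjustment (non-descendants of Ability, excluding Ability and Tenure): {Education, Experience, Region, UnionMember, UrbanRes}.
Backdoor paths from Ability to Tenure:
  P1: Ability <- Experience -> UnionMember <- Education -> UrbanRes -> Tenure
Each backdoor path contains an unconditioned collider, so every path is already blocked with the empty conditioning set:
  P1: blocked at collider UnionMember (neither it nor any descendant is in the conditioning set).
The empty set is therefore the unique smallest valid set.

{}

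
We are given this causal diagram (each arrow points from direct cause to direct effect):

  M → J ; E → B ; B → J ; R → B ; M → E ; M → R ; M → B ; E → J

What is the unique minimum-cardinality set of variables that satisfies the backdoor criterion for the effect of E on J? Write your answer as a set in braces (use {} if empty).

{M}

Variables eligible for adjustment (non-descendants of E, excluding E and J): {M, R}.
Backdoor paths from E to J:
  P1: E <- M -> R -> B -> J
  P2: E <- M -> B -> J
  P3: E <- M -> J
The empty set is not sufficient: P1 (E <- M -> R -> B -> J) has no collider blocking it and no conditioned non-collider, so it is open.
Try {M}:
  P1: blocked at fork node M ∈ conditioning set.
  P2: blocked at fork node M ∈ conditioning set.
  P3: blocked at fork node M ∈ conditioning set.
{M} contains no descendant of E and blocks every backdoor path.
No other singleton works — e.g. {R} leaves P2 open — so {M} is the unique smallest valid adjustment set.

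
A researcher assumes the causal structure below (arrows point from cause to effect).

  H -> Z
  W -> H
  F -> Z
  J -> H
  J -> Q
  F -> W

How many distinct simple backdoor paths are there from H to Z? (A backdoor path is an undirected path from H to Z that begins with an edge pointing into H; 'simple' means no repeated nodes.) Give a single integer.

A backdoor path from H to Z is any simple undirected path whose first edge points into H (i.e. leaves H via a parent).
Parents of H: {J, W}.
Enumerating:
  P1: H <- W <- F -> Z
That exhausts the simple backdoor paths. Count: 1.

1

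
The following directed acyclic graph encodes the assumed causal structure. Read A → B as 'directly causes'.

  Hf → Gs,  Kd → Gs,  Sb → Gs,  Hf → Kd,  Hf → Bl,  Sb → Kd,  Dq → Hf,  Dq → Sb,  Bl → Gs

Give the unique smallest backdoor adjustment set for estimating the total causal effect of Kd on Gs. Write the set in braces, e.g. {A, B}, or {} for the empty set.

Variables eligible for adjustment (non-descendants of Kd, excluding Kd and Gs): {Bl, Dq, Hf, Sb}.
Backdoor paths from Kd to Gs:
  P1: Kd <- Sb <- Dq -> Hf -> Bl -> Gs
  P2: Kd <- Sb <- Dq -> Hf -> Gs
  P3: Kd <- Sb -> Gs
  P4: Kd <- Hf <- Dq -> Sb -> Gs
  P5: Kd <- Hf -> Bl -> Gs
  P6: Kd <- Hf -> Gs
The empty set is not sufficient: P1 (Kd <- Sb <- Dq -> Hf -> Bl -> Gs) has no collider blocking it and no conditioned non-collider, so it is open.
Try {Hf, Sb}:
  P1: blocked at chain node Sb ∈ conditioning set.
  P2: blocked at chain node Sb ∈ conditioning set.
  P3: blocked at fork node Sb ∈ conditioning set.
  P4: blocked at chain node Hf ∈ conditioning set.
  P5: blocked at fork node Hf ∈ conditioning set.
  P6: blocked at fork node Hf ∈ conditioning set.
{Hf, Sb} contains no descendant of Kd and blocks every backdoor path.
Every element of {Hf, Sb} is needed (dropping Hf leaves P5 open; dropping Sb leaves P3 open), so no proper subset is valid.
Among all size-2 subsets of the eligible variables, only {Hf, Sb} blocks every backdoor path, so it is the unique smallest valid adjustment set.

{Hf, Sb}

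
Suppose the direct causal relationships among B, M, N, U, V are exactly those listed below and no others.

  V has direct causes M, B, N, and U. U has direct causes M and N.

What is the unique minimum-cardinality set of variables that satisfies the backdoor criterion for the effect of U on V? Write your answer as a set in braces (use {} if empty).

{M, N}

Variables eligible for adjustment (non-descendants of U, excluding U and V): {B, M, N}.
Backdoor paths from U to V:
  P1: U <- M -> V
  P2: U <- N -> V
The empty set is not sufficient: P1 (U <- M -> V) has no collider blocking it and no conditioned non-collider, so it is open.
Try {M, N}:
  P1: blocked at fork node M ∈ conditioning set.
  P2: blocked at fork node N ∈ conditioning set.
{M, N} contains no descendant of U and blocks every backdoor path.
Every element of {M, N} is needed (dropping M leaves P1 open; dropping N leaves P2 open), so no proper subset is valid.
Among all size-2 subsets of the eligible variables, only {M, N} blocks every backdoor path, so it is the unique smallest valid adjustment set.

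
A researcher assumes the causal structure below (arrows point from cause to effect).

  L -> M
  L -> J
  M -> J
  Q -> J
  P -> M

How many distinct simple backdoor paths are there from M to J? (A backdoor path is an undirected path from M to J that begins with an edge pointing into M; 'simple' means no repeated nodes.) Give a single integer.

A backdoor path from M to J is any simple undirected path whose first edge points into M (i.e. leaves M via a parent).
Parents of M: {L, P}.
Enumerating:
  P1: M <- L -> J
That exhausts the simple backdoor paths. Count: 1.

1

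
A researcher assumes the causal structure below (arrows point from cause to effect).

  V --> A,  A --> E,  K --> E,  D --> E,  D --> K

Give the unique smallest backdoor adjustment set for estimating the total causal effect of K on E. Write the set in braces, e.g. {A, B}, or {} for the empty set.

{D}

Variables eligible for adjustment (non-descendants of K, excluding K and E): {A, D, V}.
Backdoor paths from K to E:
  P1: K <- D -> E
The empty set is not sufficient: P1 (K <- D -> E) has no collider blocking it and no conditioned non-collider, so it is open.
Try {D}:
  P1: blocked at fork node D ∈ conditioning set.
{D} contains no descendant of K and blocks every backdoor path.
No other singleton works — e.g. {V} leaves P1 open — so {D} is the unique smallest valid adjustment set.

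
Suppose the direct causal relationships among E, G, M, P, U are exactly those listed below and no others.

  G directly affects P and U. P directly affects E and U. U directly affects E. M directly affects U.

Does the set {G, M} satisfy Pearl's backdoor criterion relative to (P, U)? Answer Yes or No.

Yes

Backdoor paths from P to U (paths whose first edge points into P):
  P1: P <- G -> U
Condition 1 (no descendant of P in the set): holds — descendants of P are {E, U}; none are in {G, M}.
Condition 2 (every backdoor path blocked by {G, M}):
  P1: blocked at fork node G ∈ conditioning set.
{G, M} satisfies the backdoor criterion.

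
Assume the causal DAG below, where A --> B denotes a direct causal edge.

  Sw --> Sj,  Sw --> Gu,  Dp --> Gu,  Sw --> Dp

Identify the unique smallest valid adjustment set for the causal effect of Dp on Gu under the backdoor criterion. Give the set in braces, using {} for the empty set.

Variables eligible for adjustment (non-descendants of Dp, excluding Dp and Gu): {Sj, Sw}.
Backdoor paths from Dp to Gu:
  P1: Dp <- Sw -> Gu
The empty set is not sufficient: P1 (Dp <- Sw -> Gu) has no collider blocking it and no conditioned non-collider, so it is open.
Try {Sw}:
  P1: blocked at fork node Sw ∈ conditioning set.
{Sw} contains no descendant of Dp and blocks every backdoor path.
No other singleton works — e.g. {Sj} leaves P1 open — so {Sw} is the unique smallest valid adjustment set.

{Sw}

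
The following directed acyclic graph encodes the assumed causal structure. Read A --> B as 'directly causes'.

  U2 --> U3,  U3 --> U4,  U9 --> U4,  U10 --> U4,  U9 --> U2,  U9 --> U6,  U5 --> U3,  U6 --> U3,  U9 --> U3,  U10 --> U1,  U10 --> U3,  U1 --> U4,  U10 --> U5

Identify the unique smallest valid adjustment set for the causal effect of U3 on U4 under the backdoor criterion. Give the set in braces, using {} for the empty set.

Variables eligible for adjustment (non-descendants of U3, excluding U3 and U4): {U1, U10, U2, U5, U6, U9}.
Backdoor paths from U3 to U4:
  P1: U3 <- U9 -> U4
  P2: U3 <- U2 <- U9 -> U4
  P3: U3 <- U10 -> U1 -> U4
  P4: U3 <- U10 -> U4
  P5: U3 <- U6 <- U9 -> U4
  P6: U3 <- U5 <- U10 -> U1 -> U4
  P7: U3 <- U5 <- U10 -> U4
The empty set is not sufficient: P1 (U3 <- U9 -> U4) has no collider blocking it and no conditioned non-collider, so it is open.
Try {U10, U9}:
  P1: blocked at fork node U9 ∈ conditioning set.
  P2: blocked at fork node U9 ∈ conditioning set.
  P3: blocked at fork node U10 ∈ conditioning set.
  P4: blocked at fork node U10 ∈ conditioning set.
  P5: blocked at fork node U9 ∈ conditioning set.
  P6: blocked at fork node U10 ∈ conditioning set.
  P7: blocked at fork node U10 ∈ conditioning set.
{U10, U9} contains no descendant of U3 and blocks every backdoor path.
Every element of {U10, U9} is needed (dropping U10 leaves P3 open; dropping U9 leaves P1 open), so no proper subset is valid.
Among all size-2 subsets of the eligible variables, only {U10, U9} blocks every backdoor path, so it is the unique smallest valid adjustment set.

{U10, U9}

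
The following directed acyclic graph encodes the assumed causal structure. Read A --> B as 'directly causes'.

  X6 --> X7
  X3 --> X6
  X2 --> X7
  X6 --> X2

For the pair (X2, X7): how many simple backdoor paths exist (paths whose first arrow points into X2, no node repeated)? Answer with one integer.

A backdoor path from X2 to X7 is any simple undirected path whose first edge points into X2 (i.e. leaves X2 via a parent).
Parents of X2: {X6}.
Enumerating:
  P1: X2 <- X6 -> X7
That exhausts the simple backdoor paths. Count: 1.

1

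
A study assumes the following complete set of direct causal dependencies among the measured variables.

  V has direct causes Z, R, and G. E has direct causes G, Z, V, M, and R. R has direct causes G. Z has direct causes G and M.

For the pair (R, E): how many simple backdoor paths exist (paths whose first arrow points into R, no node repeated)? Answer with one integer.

A backdoor path from R to E is any simple undirected path whose first edge points into R (i.e. leaves R via a parent).
Parents of R: {G}.
Enumerating:
  P1: R <- G -> Z <- M -> E
  P2: R <- G -> Z -> V -> E
  P3: R <- G -> Z -> E
  P4: R <- G -> V <- Z <- M -> E
  P5: R <- G -> V <- Z -> E
  P6: R <- G -> V -> E
  P7: R <- G -> E
That exhausts the simple backdoor paths. Count: 7.

7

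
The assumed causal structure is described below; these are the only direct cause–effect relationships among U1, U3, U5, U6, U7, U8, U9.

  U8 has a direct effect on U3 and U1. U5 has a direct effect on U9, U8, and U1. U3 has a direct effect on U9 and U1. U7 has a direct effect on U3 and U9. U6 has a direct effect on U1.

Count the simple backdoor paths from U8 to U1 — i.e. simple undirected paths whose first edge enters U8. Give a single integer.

A backdoor path from U8 to U1 is any simple undirected path whose first edge points into U8 (i.e. leaves U8 via a parent).
Parents of U8: {U5}.
Enumerating:
  P1: U8 <- U5 -> U1
  P2: U8 <- U5 -> U9 <- U7 -> U3 -> U1
  P3: U8 <- U5 -> U9 <- U3 -> U1
That exhausts the simple backdoor paths. Count: 3.

3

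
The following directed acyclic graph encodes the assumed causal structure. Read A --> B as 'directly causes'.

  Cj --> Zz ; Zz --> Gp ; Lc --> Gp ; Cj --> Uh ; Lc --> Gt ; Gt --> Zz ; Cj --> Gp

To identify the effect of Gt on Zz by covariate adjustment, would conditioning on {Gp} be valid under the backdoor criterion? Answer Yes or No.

Backdoor paths from Gt to Zz (paths whose first edge points into Gt):
  P1: Gt <- Lc -> Gp <- Cj -> Zz
  P2: Gt <- Lc -> Gp <- Zz
Condition 1 (no descendant of Gt in the set): FAILS — Gp is a descendant of Gt.
Condition 2 (every backdoor path blocked by {Gp}):
  P1: open — collider(s) Gp are conditioned on (or have a conditioned descendant) and no non-collider on the path is in the set.
  P2: open — collider(s) Gp are conditioned on (or have a conditioned descendant) and no non-collider on the path is in the set.
{Gp} does not satisfy the backdoor criterion.

No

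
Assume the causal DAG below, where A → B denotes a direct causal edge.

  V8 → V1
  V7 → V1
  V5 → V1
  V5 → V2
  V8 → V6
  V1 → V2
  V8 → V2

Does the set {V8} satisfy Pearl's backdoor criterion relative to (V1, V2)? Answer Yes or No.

Backdoor paths from V1 to V2 (paths whose first edge points into V1):
  P1: V1 <- V5 -> V2
  P2: V1 <- V8 -> V2
Condition 1 (no descendant of V1 in the set): holds — descendants of V1 are {V2}; none are in {V8}.
Condition 2 (every backdoor path blocked by {V8}):
  P1: open — no interior node is in the conditioning set.
  P2: blocked at fork node V8 ∈ conditioning set.
{V8} does not satisfy the backdoor criterion.

No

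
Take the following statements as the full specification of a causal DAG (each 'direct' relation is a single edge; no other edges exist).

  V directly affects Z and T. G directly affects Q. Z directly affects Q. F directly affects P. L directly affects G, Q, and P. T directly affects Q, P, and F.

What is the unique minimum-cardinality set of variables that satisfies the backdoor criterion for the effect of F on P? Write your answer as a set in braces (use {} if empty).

{T}

Variables eligible for adjustment (non-descendants of F, excluding F and P): {G, L, Q, T, V, Z}.
Backdoor paths from F to P:
  P1: F <- T <- V -> Z -> Q <- L -> P
  P2: F <- T <- V -> Z -> Q <- G <- L -> P
  P3: F <- T -> P
  P4: F <- T -> Q <- L -> P
  P5: F <- T -> Q <- G <- L -> P
The empty set is not sufficient: P3 (F <- T -> P) has no collider blocking it and no conditioned non-collider, so it is open.
Try {T}:
  P1: blocked at chain node T ∈ conditioning set.
  P2: blocked at chain node T ∈ conditioning set.
  P3: blocked at fork node T ∈ conditioning set.
  P4: blocked at fork node T ∈ conditioning set.
  P5: blocked at fork node T ∈ conditioning set.
{T} contains no descendant of F and blocks every backdoor path.
No other singleton works — e.g. {V} leaves P3 open — so {T} is the unique smallest valid adjustment set.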